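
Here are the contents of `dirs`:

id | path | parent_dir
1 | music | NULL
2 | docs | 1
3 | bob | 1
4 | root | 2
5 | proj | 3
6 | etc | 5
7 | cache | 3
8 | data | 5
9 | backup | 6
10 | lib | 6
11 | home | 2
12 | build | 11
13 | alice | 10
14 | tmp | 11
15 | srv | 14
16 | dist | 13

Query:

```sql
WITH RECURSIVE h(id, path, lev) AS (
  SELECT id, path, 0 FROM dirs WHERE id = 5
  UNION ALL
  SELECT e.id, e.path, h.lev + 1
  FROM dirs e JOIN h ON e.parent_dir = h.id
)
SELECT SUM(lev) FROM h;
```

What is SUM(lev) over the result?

Base: id=5 (proj) at lev 0.
Iteration 1: rows with parent_dir in {5} -> etc (id 6, lev 1), data (id 8, lev 1).
Iteration 2: rows with parent_dir in {6,8} -> backup (id 9, lev 2), lib (id 10, lev 2).
Iteration 3: rows with parent_dir in {9,10} -> alice (id 13, lev 3).
Iteration 4: rows with parent_dir in {13} -> dist (id 16, lev 4).
Iteration 5: no rows with parent_dir in {16}; recursion stops.
SUM(lev) = 0 + 1 + 1 + 2 + 2 + 3 + 4 = 13.

13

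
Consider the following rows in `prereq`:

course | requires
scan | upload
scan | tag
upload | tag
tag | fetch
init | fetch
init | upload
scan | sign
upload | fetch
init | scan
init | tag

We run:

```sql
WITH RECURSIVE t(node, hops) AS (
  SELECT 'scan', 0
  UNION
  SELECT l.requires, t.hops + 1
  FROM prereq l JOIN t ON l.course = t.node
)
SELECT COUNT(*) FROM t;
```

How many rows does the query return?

7

Base: (scan, hops=0).
Iteration 1: edges from {scan} -> (sign, hops=1), (tag, hops=1), (upload, hops=1).
Iteration 2: edges from {sign,tag,upload} -> (fetch, hops=2), (tag, hops=2). [UNION drops 1 duplicate row(s)]
Iteration 3: edges from {fetch,tag} -> (fetch, hops=3).
Iteration 4: no outgoing edges from {fetch}; recursion stops.
Total rows emitted: 7.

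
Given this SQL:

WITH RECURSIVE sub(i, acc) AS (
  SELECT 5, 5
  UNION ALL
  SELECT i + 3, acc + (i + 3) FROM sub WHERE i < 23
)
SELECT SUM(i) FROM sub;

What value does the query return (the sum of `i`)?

98

Base: i=5, acc=5.
Iteration 1: 5 < 23 holds -> i = 5 + 3 = 8, acc = 5 + 8 = 13.
Iteration 2: 8 < 23 holds -> i = 8 + 3 = 11, acc = 13 + 11 = 24.
Iteration 3: 11 < 23 holds -> i = 11 + 3 = 14, acc = 24 + 14 = 38.
Iteration 4: 14 < 23 holds -> i = 14 + 3 = 17, acc = 38 + 17 = 55.
Iteration 5: 17 < 23 holds -> i = 17 + 3 = 20, acc = 55 + 20 = 75.
Iteration 6: 20 < 23 holds -> i = 20 + 3 = 23, acc = 75 + 23 = 98.
Iteration 7: 23 < 23 fails; recursion stops.
SUM(i) = 5 + 8 + 11 + 14 + 17 + 20 + 23 = 98.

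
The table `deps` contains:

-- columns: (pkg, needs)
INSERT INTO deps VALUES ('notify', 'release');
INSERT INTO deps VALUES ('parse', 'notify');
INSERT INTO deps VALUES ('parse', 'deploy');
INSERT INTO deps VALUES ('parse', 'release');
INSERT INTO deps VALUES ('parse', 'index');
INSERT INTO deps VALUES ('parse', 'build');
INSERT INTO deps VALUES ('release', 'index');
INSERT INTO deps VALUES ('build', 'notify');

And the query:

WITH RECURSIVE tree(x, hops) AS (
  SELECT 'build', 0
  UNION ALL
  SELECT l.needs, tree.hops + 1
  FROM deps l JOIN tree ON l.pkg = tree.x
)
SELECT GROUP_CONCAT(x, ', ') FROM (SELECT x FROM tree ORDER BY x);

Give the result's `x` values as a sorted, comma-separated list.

Base: (build, hops=0).
Iteration 1: edges from {build} -> (notify, hops=1).
Iteration 2: edges from {notify} -> (release, hops=2).
Iteration 3: edges from {release} -> (index, hops=3).
Iteration 4: no outgoing edges from {index}; recursion stops.

build, index, notify, release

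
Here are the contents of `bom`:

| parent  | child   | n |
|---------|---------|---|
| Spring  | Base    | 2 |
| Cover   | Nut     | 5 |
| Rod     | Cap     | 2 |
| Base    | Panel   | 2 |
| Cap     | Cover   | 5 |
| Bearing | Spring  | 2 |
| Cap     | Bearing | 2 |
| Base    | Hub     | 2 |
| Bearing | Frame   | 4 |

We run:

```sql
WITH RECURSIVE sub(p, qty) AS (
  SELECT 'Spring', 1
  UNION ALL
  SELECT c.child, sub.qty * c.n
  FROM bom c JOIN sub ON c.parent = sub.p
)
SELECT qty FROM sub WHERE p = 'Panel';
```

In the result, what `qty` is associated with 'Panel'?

Base: (Spring, qty=1).
Iteration 1: components of {Spring} -> Base = 1*2 = 2.
Iteration 2: components of {Base} -> Hub = 2*2 = 4, Panel = 2*2 = 4.
Iteration 3: no further components; recursion stops.

4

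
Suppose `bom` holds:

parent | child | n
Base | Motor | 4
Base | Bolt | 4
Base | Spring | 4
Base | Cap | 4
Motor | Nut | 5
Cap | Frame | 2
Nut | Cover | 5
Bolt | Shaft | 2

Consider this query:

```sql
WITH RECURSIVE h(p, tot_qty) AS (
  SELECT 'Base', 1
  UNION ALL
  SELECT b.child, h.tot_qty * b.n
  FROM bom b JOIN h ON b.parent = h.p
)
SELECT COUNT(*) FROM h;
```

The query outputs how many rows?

9

Base: (Base, tot_qty=1).
Iteration 1: components of {Base} -> Bolt = 1*4 = 4, Cap = 1*4 = 4, Motor = 1*4 = 4, Spring = 1*4 = 4.
Iteration 2: components of {Bolt,Cap,Motor,Spring} -> Frame = 4*2 = 8, Nut = 4*5 = 20, Shaft = 4*2 = 8.
Iteration 3: components of {Frame,Nut,Shaft} -> Cover = 20*5 = 100.
Iteration 4: no further components; recursion stops.
Total rows emitted: 9.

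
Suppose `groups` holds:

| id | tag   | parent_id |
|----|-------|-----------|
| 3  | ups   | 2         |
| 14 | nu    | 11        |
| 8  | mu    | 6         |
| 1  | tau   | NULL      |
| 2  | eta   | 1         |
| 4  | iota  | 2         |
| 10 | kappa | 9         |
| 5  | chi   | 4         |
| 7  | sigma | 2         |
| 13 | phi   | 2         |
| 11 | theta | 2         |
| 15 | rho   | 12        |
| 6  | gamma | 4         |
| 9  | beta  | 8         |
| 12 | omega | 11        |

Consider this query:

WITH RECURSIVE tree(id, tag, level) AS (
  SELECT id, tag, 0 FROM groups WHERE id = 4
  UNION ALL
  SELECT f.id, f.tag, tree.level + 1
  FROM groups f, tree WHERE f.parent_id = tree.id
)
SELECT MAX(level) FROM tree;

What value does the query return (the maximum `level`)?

4

Base: id=4 (iota) at level 0.
Iteration 1: rows with parent_id in {4} -> chi (id 5, level 1), gamma (id 6, level 1).
Iteration 2: rows with parent_id in {5,6} -> mu (id 8, level 2).
Iteration 3: rows with parent_id in {8} -> beta (id 9, level 3).
Iteration 4: rows with parent_id in {9} -> kappa (id 10, level 4).
Iteration 5: no rows with parent_id in {10}; recursion stops.
level values: 0, 1, 1, 2, 3, 4; the maximum is 4.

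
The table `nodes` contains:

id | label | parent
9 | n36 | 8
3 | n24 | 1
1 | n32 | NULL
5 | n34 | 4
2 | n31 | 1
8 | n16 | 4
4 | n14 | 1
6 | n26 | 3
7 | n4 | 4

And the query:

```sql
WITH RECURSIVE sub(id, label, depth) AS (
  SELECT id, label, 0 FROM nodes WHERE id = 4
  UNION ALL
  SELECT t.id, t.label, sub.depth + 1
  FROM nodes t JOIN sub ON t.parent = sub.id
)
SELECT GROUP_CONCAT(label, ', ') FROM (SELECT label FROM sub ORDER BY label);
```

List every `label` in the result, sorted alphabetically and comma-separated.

n14, n16, n34, n36, n4

Base: id=4 (n14) at depth 0.
Iteration 1: rows with parent in {4} -> n34 (id 5, depth 1), n4 (id 7, depth 1), n16 (id 8, depth 1).
Iteration 2: rows with parent in {5,7,8} -> n36 (id 9, depth 2).
Iteration 3: no rows with parent in {9}; recursion stops.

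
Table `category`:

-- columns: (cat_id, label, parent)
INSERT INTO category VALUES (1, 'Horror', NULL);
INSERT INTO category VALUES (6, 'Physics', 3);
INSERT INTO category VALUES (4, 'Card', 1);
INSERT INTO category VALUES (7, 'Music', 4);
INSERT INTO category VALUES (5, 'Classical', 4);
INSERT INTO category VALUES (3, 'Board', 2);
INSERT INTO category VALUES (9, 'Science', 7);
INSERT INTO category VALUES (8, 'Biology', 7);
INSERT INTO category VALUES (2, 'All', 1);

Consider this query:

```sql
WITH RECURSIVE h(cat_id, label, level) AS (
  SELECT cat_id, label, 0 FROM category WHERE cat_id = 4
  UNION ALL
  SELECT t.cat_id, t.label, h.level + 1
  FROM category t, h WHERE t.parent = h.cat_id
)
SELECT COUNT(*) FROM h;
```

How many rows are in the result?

Base: cat_id=4 (Card) at level 0.
Iteration 1: rows with parent in {4} -> Classical (id 5, level 1), Music (id 7, level 1).
Iteration 2: rows with parent in {5,7} -> Biology (id 8, level 2), Science (id 9, level 2).
Iteration 3: no rows with parent in {8,9}; recursion stops.
Total rows emitted: 5.

5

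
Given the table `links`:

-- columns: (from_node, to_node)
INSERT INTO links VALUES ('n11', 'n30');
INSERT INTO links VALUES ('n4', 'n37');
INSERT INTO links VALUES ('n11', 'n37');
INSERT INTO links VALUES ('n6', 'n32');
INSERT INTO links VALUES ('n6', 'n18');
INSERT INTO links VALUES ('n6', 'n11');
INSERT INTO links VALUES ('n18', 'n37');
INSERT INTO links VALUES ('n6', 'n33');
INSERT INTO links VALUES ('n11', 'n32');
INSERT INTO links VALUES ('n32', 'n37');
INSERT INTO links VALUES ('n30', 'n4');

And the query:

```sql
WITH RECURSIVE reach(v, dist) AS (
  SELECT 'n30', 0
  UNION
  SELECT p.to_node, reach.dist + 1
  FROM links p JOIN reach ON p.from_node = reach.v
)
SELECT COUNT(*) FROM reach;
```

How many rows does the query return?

3

Base: (n30, dist=0).
Iteration 1: edges from {n30} -> (n4, dist=1).
Iteration 2: edges from {n4} -> (n37, dist=2).
Iteration 3: no outgoing edges from {n37}; recursion stops.
Total rows emitted: 3.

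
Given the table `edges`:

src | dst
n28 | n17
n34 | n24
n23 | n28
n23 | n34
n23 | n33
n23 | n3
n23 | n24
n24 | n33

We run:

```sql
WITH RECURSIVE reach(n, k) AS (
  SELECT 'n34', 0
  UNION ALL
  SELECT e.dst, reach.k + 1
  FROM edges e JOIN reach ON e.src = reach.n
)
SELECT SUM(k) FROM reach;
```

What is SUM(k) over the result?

3

Base: (n34, k=0).
Iteration 1: edges from {n34} -> (n24, k=1).
Iteration 2: edges from {n24} -> (n33, k=2).
Iteration 3: no outgoing edges from {n33}; recursion stops.
SUM(k) = 0 + 1 + 2 = 3.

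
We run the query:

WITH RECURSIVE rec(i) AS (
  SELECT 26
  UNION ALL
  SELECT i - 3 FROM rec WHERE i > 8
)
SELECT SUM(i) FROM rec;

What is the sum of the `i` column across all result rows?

119

Base: i=26.
Iteration 1: 26 > 8 holds -> i = 26 - 3 = 23.
Iteration 2: 23 > 8 holds -> i = 23 - 3 = 20.
Iteration 3: 20 > 8 holds -> i = 20 - 3 = 17.
Iteration 4: 17 > 8 holds -> i = 17 - 3 = 14.
Iteration 5: 14 > 8 holds -> i = 14 - 3 = 11.
Iteration 6: 11 > 8 holds -> i = 11 - 3 = 8.
Iteration 7: 8 > 8 fails; recursion stops.
SUM(i) = 26 + 23 + 20 + 17 + 14 + 11 + 8 = 119.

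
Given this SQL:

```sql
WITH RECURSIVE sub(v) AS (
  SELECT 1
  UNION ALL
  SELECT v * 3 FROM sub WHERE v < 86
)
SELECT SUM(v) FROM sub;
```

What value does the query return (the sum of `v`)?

364

Base: v=1.
Iteration 1: 1 < 86 holds -> v = 1 * 3 = 3.
Iteration 2: 3 < 86 holds -> v = 3 * 3 = 9.
Iteration 3: 9 < 86 holds -> v = 9 * 3 = 27.
Iteration 4: 27 < 86 holds -> v = 27 * 3 = 81.
Iteration 5: 81 < 86 holds -> v = 81 * 3 = 243.
Iteration 6: 243 < 86 fails; recursion stops.
SUM(v) = 1 + 3 + 9 + 27 + 81 + 243 = 364.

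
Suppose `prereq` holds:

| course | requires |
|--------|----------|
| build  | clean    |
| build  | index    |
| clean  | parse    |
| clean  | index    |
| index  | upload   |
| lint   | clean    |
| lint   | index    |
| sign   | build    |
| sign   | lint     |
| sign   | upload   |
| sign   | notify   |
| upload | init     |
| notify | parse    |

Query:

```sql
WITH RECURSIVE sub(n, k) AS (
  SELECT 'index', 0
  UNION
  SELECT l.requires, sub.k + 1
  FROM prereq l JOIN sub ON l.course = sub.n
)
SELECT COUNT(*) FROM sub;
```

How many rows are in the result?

3

Base: (index, k=0).
Iteration 1: edges from {index} -> (upload, k=1).
Iteration 2: edges from {upload} -> (init, k=2).
Iteration 3: no outgoing edges from {init}; recursion stops.
Total rows emitted: 3.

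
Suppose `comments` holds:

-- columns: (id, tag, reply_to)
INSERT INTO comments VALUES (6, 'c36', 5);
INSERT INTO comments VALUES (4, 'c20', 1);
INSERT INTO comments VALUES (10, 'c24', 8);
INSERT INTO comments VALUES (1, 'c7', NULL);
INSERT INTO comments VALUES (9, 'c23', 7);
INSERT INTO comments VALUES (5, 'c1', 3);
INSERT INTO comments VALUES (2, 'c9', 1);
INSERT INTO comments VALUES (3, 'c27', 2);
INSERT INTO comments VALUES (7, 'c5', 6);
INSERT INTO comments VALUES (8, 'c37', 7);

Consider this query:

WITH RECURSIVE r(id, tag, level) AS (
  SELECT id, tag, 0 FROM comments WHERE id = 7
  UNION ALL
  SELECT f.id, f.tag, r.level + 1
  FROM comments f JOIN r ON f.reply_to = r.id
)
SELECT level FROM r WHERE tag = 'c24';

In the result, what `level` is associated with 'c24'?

Base: id=7 (c5) at level 0.
Iteration 1: rows with reply_to in {7} -> c37 (id 8, level 1), c23 (id 9, level 1).
Iteration 2: rows with reply_to in {8,9} -> c24 (id 10, level 2).
Iteration 3: no rows with reply_to in {10}; recursion stops.

2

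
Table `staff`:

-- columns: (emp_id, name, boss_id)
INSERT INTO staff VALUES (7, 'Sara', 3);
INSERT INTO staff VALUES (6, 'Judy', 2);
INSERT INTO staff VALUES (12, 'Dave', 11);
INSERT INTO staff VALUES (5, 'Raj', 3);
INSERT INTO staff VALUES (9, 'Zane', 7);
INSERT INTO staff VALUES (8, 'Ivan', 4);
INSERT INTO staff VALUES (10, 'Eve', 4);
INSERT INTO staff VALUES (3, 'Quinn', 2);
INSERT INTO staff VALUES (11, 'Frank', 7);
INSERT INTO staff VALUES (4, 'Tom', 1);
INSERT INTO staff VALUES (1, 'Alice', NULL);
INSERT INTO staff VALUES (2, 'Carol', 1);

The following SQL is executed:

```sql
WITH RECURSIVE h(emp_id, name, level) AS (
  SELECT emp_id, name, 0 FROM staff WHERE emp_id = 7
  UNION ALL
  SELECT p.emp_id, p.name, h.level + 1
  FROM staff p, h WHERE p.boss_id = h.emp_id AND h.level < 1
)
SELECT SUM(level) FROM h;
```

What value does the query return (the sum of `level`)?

2

Base: emp_id=7 (Sara) at level 0.
Iteration 1: rows with boss_id in {7} -> Zane (id 9, level 1), Frank (id 11, level 1).
Iteration 2: level < 1 fails for all current rows; recursion stops.
SUM(level) = 0 + 1 + 1 = 2.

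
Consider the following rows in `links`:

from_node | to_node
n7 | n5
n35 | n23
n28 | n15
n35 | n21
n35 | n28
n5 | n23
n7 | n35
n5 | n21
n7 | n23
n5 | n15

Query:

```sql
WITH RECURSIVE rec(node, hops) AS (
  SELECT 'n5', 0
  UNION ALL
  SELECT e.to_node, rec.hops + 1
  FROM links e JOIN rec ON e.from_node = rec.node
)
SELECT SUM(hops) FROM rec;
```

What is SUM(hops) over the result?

3

Base: (n5, hops=0).
Iteration 1: edges from {n5} -> (n15, hops=1), (n21, hops=1), (n23, hops=1).
Iteration 2: no outgoing edges from {n15,n21,n23}; recursion stops.
SUM(hops) = 0 + 1 + 1 + 1 = 3.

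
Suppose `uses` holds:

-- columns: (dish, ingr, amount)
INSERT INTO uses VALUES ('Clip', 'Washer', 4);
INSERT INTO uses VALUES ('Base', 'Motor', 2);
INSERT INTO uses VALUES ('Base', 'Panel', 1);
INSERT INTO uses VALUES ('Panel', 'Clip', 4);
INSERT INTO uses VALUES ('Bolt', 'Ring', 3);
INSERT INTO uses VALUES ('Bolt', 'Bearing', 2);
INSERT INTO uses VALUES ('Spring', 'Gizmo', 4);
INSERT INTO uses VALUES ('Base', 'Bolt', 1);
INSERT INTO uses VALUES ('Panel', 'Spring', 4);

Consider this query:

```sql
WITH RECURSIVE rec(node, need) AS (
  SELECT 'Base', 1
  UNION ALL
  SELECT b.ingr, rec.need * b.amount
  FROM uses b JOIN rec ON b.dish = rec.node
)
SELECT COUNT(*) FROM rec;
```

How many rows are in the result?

10

Base: (Base, need=1).
Iteration 1: components of {Base} -> Bolt = 1*1 = 1, Motor = 1*2 = 2, Panel = 1*1 = 1.
Iteration 2: components of {Bolt,Motor,Panel} -> Bearing = 1*2 = 2, Clip = 1*4 = 4, Ring = 1*3 = 3, Spring = 1*4 = 4.
Iteration 3: components of {Bearing,Clip,Ring,Spring} -> Gizmo = 4*4 = 16, Washer = 4*4 = 16.
Iteration 4: no further components; recursion stops.
Total rows emitted: 10.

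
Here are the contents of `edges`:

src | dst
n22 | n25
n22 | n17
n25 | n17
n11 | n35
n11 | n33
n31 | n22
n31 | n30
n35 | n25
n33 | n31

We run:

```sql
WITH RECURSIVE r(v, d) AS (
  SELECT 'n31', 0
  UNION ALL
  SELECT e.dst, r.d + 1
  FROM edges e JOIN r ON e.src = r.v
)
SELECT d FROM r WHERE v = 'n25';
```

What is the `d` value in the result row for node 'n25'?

Base: (n31, d=0).
Iteration 1: edges from {n31} -> (n22, d=1), (n30, d=1).
Iteration 2: edges from {n22,n30} -> (n17, d=2), (n25, d=2).
Iteration 3: edges from {n17,n25} -> (n17, d=3).
Iteration 4: no outgoing edges from {n17}; recursion stops.

2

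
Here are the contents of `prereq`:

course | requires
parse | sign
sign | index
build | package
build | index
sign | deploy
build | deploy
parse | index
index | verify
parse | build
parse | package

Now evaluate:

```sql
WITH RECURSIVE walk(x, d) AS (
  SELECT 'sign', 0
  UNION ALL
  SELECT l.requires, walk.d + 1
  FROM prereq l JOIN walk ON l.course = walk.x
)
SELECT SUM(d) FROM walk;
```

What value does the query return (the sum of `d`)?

Base: (sign, d=0).
Iteration 1: edges from {sign} -> (deploy, d=1), (index, d=1).
Iteration 2: edges from {deploy,index} -> (verify, d=2).
Iteration 3: no outgoing edges from {verify}; recursion stops.
SUM(d) = 0 + 1 + 1 + 2 = 4.

4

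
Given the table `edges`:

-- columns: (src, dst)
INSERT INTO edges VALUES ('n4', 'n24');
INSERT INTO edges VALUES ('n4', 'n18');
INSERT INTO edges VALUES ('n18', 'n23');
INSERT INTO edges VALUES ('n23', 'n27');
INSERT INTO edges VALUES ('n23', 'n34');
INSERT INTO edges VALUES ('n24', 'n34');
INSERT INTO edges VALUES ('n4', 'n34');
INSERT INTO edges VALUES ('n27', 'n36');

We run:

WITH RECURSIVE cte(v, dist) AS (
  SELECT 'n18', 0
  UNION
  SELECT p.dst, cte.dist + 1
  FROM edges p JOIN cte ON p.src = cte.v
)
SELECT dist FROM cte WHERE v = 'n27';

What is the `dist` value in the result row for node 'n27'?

2

Base: (n18, dist=0).
Iteration 1: edges from {n18} -> (n23, dist=1).
Iteration 2: edges from {n23} -> (n27, dist=2), (n34, dist=2).
Iteration 3: edges from {n27,n34} -> (n36, dist=3).
Iteration 4: no outgoing edges from {n36}; recursion stops.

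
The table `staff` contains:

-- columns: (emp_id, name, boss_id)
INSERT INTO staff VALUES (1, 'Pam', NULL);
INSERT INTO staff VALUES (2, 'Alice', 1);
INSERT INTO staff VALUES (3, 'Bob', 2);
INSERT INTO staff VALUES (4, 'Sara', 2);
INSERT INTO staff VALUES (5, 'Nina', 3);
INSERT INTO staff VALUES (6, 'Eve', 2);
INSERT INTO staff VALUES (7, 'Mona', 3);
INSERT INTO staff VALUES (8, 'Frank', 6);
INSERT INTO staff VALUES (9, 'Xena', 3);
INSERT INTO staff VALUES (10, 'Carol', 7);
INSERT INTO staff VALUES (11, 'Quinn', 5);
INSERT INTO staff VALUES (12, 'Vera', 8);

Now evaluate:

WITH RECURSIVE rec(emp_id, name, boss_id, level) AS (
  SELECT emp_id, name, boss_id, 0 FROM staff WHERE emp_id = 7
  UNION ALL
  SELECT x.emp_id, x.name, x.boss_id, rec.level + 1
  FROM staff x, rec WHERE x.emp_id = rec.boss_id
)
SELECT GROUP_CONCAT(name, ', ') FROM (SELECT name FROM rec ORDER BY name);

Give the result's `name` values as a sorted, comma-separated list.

Alice, Bob, Mona, Pam

Base: emp_id=7 (Mona), boss_id=3, level 0.
Iteration 1: join on emp_id=3 -> Bob (id 3, boss_id=2, level 1).
Iteration 2: join on emp_id=2 -> Alice (id 2, boss_id=1, level 2).
Iteration 3: join on emp_id=1 -> Pam (id 1, boss_id=NULL, level 3).
Iteration 4: boss_id is NULL; no match; recursion stops.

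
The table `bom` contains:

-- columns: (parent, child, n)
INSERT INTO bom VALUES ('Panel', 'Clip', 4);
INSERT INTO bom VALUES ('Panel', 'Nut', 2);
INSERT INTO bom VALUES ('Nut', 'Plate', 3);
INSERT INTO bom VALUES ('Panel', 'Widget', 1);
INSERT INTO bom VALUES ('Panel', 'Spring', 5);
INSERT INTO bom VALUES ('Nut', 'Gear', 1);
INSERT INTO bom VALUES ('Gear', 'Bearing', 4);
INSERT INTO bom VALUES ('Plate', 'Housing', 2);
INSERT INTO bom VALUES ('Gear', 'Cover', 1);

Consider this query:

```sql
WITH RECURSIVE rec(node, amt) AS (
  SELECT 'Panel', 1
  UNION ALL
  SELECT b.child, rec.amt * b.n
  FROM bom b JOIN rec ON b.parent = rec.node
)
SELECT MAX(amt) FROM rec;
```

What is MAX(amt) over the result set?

Base: (Panel, amt=1).
Iteration 1: components of {Panel} -> Clip = 1*4 = 4, Nut = 1*2 = 2, Spring = 1*5 = 5, Widget = 1*1 = 1.
Iteration 2: components of {Clip,Nut,Spring,Widget} -> Gear = 2*1 = 2, Plate = 2*3 = 6.
Iteration 3: components of {Gear,Plate} -> Bearing = 2*4 = 8, Cover = 2*1 = 2, Housing = 6*2 = 12.
Iteration 4: no further components; recursion stops.
amt values: 1, 4, 2, 1, 5, 6, 2, 12, 8, 2; the maximum is 12.

12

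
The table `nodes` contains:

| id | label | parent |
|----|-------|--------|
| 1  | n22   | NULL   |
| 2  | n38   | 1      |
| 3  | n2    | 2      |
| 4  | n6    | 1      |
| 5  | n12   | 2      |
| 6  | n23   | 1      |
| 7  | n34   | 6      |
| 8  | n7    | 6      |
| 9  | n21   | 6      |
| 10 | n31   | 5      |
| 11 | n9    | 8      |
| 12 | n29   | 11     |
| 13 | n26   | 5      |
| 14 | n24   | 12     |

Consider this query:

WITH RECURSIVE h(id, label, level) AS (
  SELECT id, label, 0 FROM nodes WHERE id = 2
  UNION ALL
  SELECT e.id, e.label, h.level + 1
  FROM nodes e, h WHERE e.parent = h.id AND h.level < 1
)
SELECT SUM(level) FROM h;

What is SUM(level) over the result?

Base: id=2 (n38) at level 0.
Iteration 1: rows with parent in {2} -> n2 (id 3, level 1), n12 (id 5, level 1).
Iteration 2: level < 1 fails for all current rows; recursion stops.
SUM(level) = 0 + 1 + 1 = 2.

2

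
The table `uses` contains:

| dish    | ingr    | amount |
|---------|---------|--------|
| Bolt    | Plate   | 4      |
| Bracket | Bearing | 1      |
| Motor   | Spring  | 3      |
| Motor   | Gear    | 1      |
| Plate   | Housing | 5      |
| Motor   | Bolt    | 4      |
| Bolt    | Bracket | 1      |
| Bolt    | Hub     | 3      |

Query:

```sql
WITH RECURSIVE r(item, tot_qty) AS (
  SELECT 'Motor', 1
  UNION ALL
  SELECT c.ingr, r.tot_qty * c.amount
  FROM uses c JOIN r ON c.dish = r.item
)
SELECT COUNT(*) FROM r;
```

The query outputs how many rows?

9

Base: (Motor, tot_qty=1).
Iteration 1: components of {Motor} -> Bolt = 1*4 = 4, Gear = 1*1 = 1, Spring = 1*3 = 3.
Iteration 2: components of {Bolt,Gear,Spring} -> Bracket = 4*1 = 4, Hub = 4*3 = 12, Plate = 4*4 = 16.
Iteration 3: components of {Bracket,Hub,Plate} -> Bearing = 4*1 = 4, Housing = 16*5 = 80.
Iteration 4: no further components; recursion stops.
Total rows emitted: 9.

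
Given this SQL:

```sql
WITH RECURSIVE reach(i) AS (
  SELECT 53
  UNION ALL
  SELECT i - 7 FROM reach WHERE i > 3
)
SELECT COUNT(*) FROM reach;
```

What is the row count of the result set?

Base: i=53.
Iteration 1: 53 > 3 holds -> i = 53 - 7 = 46.
Iteration 2: 46 > 3 holds -> i = 46 - 7 = 39.
Iteration 3: 39 > 3 holds -> i = 39 - 7 = 32.
Iteration 4: 32 > 3 holds -> i = 32 - 7 = 25.
Iteration 5: 25 > 3 holds -> i = 25 - 7 = 18.
Iteration 6: 18 > 3 holds -> i = 18 - 7 = 11.
Iteration 7: 11 > 3 holds -> i = 11 - 7 = 4.
Iteration 8: 4 > 3 holds -> i = 4 - 7 = -3.
Iteration 9: -3 > 3 fails; recursion stops.
Total rows emitted: 9.

9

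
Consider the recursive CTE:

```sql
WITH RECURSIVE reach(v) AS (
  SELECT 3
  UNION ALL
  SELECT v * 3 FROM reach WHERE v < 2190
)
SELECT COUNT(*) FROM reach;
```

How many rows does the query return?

Base: v=3.
Iteration 1: 3 < 2190 holds -> v = 3 * 3 = 9.
Iteration 2: 9 < 2190 holds -> v = 9 * 3 = 27.
Iteration 3: 27 < 2190 holds -> v = 27 * 3 = 81.
Iteration 4: 81 < 2190 holds -> v = 81 * 3 = 243.
Iteration 5: 243 < 2190 holds -> v = 243 * 3 = 729.
Iteration 6: 729 < 2190 holds -> v = 729 * 3 = 2187.
Iteration 7: 2187 < 2190 holds -> v = 2187 * 3 = 6561.
Iteration 8: 6561 < 2190 fails; recursion stops.
Total rows emitted: 8.

8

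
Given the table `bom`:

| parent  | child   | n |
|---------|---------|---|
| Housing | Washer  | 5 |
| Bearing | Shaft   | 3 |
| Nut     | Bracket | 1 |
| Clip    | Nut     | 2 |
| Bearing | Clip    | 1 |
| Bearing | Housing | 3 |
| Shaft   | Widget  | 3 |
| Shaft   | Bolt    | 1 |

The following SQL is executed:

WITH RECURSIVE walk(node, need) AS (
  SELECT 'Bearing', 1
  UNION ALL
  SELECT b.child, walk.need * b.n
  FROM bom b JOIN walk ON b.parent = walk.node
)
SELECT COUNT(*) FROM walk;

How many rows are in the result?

Base: (Bearing, need=1).
Iteration 1: components of {Bearing} -> Clip = 1*1 = 1, Housing = 1*3 = 3, Shaft = 1*3 = 3.
Iteration 2: components of {Clip,Housing,Shaft} -> Bolt = 3*1 = 3, Nut = 1*2 = 2, Washer = 3*5 = 15, Widget = 3*3 = 9.
Iteration 3: components of {Bolt,Nut,Washer,Widget} -> Bracket = 2*1 = 2.
Iteration 4: no further components; recursion stops.
Total rows emitted: 9.

9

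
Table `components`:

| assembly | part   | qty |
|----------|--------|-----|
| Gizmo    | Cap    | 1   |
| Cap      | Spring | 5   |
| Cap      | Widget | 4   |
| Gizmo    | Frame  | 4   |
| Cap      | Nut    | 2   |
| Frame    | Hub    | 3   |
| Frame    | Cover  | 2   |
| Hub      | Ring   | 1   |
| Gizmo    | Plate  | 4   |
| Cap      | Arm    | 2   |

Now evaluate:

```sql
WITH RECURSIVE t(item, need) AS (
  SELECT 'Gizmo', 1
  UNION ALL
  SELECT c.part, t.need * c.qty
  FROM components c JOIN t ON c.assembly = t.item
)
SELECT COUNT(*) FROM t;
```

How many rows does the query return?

11

Base: (Gizmo, need=1).
Iteration 1: components of {Gizmo} -> Cap = 1*1 = 1, Frame = 1*4 = 4, Plate = 1*4 = 4.
Iteration 2: components of {Cap,Frame,Plate} -> Arm = 1*2 = 2, Cover = 4*2 = 8, Hub = 4*3 = 12, Nut = 1*2 = 2, Spring = 1*5 = 5, Widget = 1*4 = 4.
Iteration 3: components of {Arm,Cover,Hub,Nut,Spring,Widget} -> Ring = 12*1 = 12.
Iteration 4: no further components; recursion stops.
Total rows emitted: 11.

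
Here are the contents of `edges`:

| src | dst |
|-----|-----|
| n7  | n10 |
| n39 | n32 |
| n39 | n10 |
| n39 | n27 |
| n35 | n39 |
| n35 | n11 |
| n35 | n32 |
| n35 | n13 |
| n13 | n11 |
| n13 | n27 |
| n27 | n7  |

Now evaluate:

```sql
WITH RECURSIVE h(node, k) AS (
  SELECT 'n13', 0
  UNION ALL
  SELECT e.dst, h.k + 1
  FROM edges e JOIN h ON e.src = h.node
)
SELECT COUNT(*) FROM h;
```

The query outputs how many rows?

5

Base: (n13, k=0).
Iteration 1: edges from {n13} -> (n11, k=1), (n27, k=1).
Iteration 2: edges from {n11,n27} -> (n7, k=2).
Iteration 3: edges from {n7} -> (n10, k=3).
Iteration 4: no outgoing edges from {n10}; recursion stops.
Total rows emitted: 5.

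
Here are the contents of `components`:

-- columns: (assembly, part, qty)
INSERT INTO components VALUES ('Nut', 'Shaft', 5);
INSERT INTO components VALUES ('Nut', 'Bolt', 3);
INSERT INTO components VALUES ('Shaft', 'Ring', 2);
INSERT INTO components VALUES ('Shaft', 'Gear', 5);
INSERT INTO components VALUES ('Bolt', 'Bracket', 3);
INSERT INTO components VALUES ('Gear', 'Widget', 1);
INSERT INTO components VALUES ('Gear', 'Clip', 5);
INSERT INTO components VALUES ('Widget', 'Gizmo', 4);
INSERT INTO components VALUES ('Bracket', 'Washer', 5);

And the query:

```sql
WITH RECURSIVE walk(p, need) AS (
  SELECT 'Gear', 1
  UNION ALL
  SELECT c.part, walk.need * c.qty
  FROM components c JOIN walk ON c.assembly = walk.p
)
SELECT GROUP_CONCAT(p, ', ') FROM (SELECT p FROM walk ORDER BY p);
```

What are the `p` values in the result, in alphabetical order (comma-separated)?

Clip, Gear, Gizmo, Widget

Base: (Gear, need=1).
Iteration 1: components of {Gear} -> Clip = 1*5 = 5, Widget = 1*1 = 1.
Iteration 2: components of {Clip,Widget} -> Gizmo = 1*4 = 4.
Iteration 3: no further components; recursion stops.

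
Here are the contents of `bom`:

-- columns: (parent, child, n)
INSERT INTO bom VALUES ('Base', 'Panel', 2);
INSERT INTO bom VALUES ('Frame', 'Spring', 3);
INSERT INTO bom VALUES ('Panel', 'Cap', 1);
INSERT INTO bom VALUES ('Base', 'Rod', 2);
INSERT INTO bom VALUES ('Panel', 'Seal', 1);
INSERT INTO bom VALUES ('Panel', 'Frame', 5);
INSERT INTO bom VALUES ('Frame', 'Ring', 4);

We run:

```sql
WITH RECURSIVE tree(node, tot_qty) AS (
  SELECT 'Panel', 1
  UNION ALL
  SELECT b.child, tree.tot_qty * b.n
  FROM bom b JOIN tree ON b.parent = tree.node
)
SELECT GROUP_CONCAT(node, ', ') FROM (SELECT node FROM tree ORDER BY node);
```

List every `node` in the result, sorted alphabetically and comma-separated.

Base: (Panel, tot_qty=1).
Iteration 1: components of {Panel} -> Cap = 1*1 = 1, Frame = 1*5 = 5, Seal = 1*1 = 1.
Iteration 2: components of {Cap,Frame,Seal} -> Ring = 5*4 = 20, Spring = 5*3 = 15.
Iteration 3: no further components; recursion stops.

Cap, Frame, Panel, Ring, Seal, Spring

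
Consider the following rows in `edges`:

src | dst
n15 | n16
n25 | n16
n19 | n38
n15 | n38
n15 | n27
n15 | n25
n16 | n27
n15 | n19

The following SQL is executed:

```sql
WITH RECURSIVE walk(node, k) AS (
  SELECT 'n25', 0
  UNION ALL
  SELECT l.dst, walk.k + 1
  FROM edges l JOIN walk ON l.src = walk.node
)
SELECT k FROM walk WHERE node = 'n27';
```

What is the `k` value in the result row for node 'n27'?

2

Base: (n25, k=0).
Iteration 1: edges from {n25} -> (n16, k=1).
Iteration 2: edges from {n16} -> (n27, k=2).
Iteration 3: no outgoing edges from {n27}; recursion stops.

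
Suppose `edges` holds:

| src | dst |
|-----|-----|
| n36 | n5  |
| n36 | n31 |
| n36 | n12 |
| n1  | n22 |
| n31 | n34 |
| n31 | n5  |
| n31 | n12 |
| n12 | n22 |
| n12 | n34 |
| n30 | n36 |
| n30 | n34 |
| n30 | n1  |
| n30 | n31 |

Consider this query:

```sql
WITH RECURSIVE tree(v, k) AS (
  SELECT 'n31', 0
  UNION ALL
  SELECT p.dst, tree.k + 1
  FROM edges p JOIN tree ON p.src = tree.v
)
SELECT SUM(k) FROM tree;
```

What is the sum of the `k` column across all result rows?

7

Base: (n31, k=0).
Iteration 1: edges from {n31} -> (n12, k=1), (n34, k=1), (n5, k=1).
Iteration 2: edges from {n12,n34,n5} -> (n22, k=2), (n34, k=2).
Iteration 3: no outgoing edges from {n22,n34}; recursion stops.
SUM(k) = 0 + 1 + 1 + 1 + 2 + 2 = 7.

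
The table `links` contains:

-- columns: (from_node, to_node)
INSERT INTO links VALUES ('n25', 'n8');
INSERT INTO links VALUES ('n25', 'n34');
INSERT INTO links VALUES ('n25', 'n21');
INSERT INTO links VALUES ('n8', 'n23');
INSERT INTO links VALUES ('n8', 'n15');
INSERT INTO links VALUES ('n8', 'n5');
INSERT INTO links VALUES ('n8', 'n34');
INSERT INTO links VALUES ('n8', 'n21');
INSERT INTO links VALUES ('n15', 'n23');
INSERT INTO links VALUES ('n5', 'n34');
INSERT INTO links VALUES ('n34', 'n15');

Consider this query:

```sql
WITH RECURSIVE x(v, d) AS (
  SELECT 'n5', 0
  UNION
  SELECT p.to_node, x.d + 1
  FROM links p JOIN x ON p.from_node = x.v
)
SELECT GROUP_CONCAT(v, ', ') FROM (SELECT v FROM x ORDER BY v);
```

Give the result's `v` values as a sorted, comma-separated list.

n15, n23, n34, n5

Base: (n5, d=0).
Iteration 1: edges from {n5} -> (n34, d=1).
Iteration 2: edges from {n34} -> (n15, d=2).
Iteration 3: edges from {n15} -> (n23, d=3).
Iteration 4: no outgoing edges from {n23}; recursion stops.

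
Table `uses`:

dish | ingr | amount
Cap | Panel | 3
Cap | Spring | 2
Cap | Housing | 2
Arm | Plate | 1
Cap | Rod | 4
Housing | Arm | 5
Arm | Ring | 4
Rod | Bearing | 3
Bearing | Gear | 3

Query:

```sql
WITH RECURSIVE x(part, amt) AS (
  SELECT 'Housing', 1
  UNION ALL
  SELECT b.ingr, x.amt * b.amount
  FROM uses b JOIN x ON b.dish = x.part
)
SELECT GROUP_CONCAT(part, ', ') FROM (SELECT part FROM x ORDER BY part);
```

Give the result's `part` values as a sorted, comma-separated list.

Arm, Housing, Plate, Ring

Base: (Housing, amt=1).
Iteration 1: components of {Housing} -> Arm = 1*5 = 5.
Iteration 2: components of {Arm} -> Plate = 5*1 = 5, Ring = 5*4 = 20.
Iteration 3: no further components; recursion stops.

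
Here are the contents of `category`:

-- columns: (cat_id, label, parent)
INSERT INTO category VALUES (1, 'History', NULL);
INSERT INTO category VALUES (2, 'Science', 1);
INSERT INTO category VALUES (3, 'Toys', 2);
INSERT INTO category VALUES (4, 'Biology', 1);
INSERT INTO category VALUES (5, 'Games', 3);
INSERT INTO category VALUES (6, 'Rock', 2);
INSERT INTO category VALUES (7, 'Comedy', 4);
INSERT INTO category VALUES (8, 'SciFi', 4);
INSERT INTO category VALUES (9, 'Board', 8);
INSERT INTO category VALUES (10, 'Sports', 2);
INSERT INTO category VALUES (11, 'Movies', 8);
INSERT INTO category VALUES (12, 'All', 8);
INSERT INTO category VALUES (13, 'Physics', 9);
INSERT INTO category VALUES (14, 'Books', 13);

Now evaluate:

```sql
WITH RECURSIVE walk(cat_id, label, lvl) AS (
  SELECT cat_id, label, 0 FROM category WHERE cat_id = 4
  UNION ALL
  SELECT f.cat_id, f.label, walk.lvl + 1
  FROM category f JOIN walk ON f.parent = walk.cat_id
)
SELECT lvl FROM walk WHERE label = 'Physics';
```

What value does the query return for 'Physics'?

3

Base: cat_id=4 (Biology) at lvl 0.
Iteration 1: rows with parent in {4} -> Comedy (id 7, lvl 1), SciFi (id 8, lvl 1).
Iteration 2: rows with parent in {7,8} -> Board (id 9, lvl 2), Movies (id 11, lvl 2), All (id 12, lvl 2).
Iteration 3: rows with parent in {9,11,12} -> Physics (id 13, lvl 3).
Iteration 4: rows with parent in {13} -> Books (id 14, lvl 4).
Iteration 5: no rows with parent in {14}; recursion stops.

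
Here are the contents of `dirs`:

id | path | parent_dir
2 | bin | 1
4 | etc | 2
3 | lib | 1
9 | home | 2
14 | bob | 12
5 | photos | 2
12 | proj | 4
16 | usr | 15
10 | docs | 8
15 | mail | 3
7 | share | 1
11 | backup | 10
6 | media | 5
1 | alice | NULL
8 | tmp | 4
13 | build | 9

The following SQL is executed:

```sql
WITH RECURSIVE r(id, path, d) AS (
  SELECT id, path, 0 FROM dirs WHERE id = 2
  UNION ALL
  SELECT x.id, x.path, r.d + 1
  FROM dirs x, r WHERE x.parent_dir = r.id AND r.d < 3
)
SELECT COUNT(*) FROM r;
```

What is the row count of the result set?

Base: id=2 (bin) at d 0.
Iteration 1: rows with parent_dir in {2} -> etc (id 4, d 1), photos (id 5, d 1), home (id 9, d 1).
Iteration 2: rows with parent_dir in {4,5,9} -> media (id 6, d 2), tmp (id 8, d 2), proj (id 12, d 2), build (id 13, d 2).
Iteration 3: rows with parent_dir in {6,8,12,13} -> docs (id 10, d 3), bob (id 14, d 3).
Iteration 4: d < 3 fails for all current rows; recursion stops.
Total rows emitted: 10.

10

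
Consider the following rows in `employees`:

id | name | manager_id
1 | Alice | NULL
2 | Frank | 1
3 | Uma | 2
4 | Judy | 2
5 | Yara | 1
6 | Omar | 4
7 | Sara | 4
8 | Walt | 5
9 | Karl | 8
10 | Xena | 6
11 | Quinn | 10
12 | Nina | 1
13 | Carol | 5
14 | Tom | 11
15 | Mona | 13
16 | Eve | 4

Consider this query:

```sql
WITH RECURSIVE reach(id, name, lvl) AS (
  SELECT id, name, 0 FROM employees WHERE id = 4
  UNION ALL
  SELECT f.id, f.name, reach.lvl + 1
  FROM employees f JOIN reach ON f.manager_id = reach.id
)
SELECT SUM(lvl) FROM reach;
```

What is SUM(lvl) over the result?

Base: id=4 (Judy) at lvl 0.
Iteration 1: rows with manager_id in {4} -> Omar (id 6, lvl 1), Sara (id 7, lvl 1), Eve (id 16, lvl 1).
Iteration 2: rows with manager_id in {6,7,16} -> Xena (id 10, lvl 2).
Iteration 3: rows with manager_id in {10} -> Quinn (id 11, lvl 3).
Iteration 4: rows with manager_id in {11} -> Tom (id 14, lvl 4).
Iteration 5: no rows with manager_id in {14}; recursion stops.
SUM(lvl) = 0 + 1 + 1 + 1 + 2 + 3 + 4 = 12.

12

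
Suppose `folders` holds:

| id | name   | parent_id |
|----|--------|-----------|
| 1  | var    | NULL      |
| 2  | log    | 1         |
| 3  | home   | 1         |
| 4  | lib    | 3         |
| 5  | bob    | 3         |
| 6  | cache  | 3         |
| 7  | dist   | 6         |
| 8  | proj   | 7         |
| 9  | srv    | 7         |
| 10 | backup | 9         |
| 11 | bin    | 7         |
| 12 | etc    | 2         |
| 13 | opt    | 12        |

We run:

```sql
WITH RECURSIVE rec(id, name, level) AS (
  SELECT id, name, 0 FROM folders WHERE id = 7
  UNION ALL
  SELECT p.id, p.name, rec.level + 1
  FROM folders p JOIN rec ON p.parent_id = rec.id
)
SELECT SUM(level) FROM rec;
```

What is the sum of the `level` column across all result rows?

5

Base: id=7 (dist) at level 0.
Iteration 1: rows with parent_id in {7} -> proj (id 8, level 1), srv (id 9, level 1), bin (id 11, level 1).
Iteration 2: rows with parent_id in {8,9,11} -> backup (id 10, level 2).
Iteration 3: no rows with parent_id in {10}; recursion stops.
SUM(level) = 0 + 1 + 1 + 1 + 2 = 5.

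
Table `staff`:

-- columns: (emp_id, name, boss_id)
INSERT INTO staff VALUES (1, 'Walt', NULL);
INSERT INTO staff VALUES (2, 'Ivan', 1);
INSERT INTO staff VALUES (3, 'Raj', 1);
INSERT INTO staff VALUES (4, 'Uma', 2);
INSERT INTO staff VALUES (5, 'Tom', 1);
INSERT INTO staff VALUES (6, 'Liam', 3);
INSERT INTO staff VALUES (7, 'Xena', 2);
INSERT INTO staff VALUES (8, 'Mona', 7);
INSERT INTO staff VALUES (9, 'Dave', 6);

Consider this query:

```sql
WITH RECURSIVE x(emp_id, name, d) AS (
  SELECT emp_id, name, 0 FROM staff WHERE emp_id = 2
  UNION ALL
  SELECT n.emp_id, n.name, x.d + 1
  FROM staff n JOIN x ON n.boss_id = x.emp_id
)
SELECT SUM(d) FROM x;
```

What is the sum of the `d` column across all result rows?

Base: emp_id=2 (Ivan) at d 0.
Iteration 1: rows with boss_id in {2} -> Uma (id 4, d 1), Xena (id 7, d 1).
Iteration 2: rows with boss_id in {4,7} -> Mona (id 8, d 2).
Iteration 3: no rows with boss_id in {8}; recursion stops.
SUM(d) = 0 + 1 + 1 + 2 = 4.

4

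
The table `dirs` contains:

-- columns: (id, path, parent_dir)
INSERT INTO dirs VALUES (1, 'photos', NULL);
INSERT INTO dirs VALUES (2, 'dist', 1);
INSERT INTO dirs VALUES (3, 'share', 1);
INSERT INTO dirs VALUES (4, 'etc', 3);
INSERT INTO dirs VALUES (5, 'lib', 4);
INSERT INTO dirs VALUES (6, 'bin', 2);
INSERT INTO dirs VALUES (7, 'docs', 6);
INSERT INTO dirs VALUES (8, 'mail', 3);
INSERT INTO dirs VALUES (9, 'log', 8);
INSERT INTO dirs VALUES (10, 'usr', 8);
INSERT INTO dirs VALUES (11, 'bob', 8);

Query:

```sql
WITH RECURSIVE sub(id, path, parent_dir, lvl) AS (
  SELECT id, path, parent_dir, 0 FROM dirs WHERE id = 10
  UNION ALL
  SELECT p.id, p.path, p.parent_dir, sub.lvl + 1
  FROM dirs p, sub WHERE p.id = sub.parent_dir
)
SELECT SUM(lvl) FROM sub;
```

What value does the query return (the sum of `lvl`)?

6

Base: id=10 (usr), parent_dir=8, lvl 0.
Iteration 1: join on id=8 -> mail (id 8, parent_dir=3, lvl 1).
Iteration 2: join on id=3 -> share (id 3, parent_dir=1, lvl 2).
Iteration 3: join on id=1 -> photos (id 1, parent_dir=NULL, lvl 3).
Iteration 4: parent_dir is NULL; no match; recursion stops.
SUM(lvl) = 0 + 1 + 2 + 3 = 6.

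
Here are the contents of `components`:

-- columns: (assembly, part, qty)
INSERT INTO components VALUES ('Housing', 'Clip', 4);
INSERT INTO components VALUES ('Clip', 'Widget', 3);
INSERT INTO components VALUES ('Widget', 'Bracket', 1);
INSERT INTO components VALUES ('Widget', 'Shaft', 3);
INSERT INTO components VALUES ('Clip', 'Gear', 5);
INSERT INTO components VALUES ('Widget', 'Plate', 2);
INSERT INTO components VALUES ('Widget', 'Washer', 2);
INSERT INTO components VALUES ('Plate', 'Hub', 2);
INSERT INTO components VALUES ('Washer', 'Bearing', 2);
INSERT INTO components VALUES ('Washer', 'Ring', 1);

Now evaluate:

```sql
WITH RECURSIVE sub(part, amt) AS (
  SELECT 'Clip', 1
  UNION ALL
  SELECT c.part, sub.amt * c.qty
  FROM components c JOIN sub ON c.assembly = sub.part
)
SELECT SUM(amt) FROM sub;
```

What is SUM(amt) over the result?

Base: (Clip, amt=1).
Iteration 1: components of {Clip} -> Gear = 1*5 = 5, Widget = 1*3 = 3.
Iteration 2: components of {Gear,Widget} -> Bracket = 3*1 = 3, Plate = 3*2 = 6, Shaft = 3*3 = 9, Washer = 3*2 = 6.
Iteration 3: components of {Bracket,Plate,Shaft,Washer} -> Bearing = 6*2 = 12, Hub = 6*2 = 12, Ring = 6*1 = 6.
Iteration 4: no further components; recursion stops.
SUM(amt) = 1 + 3 + 5 + 3 + 9 + 6 + 6 + 12 + 12 + 6 = 63.

63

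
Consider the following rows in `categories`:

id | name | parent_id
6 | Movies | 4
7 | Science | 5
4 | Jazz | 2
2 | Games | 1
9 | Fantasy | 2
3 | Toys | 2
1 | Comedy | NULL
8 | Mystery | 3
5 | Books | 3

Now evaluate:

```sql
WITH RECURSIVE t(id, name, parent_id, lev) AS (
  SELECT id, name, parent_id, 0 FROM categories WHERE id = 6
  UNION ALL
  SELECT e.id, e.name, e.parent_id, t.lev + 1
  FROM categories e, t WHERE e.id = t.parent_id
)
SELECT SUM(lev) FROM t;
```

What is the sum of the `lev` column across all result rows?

6

Base: id=6 (Movies), parent_id=4, lev 0.
Iteration 1: join on id=4 -> Jazz (id 4, parent_id=2, lev 1).
Iteration 2: join on id=2 -> Games (id 2, parent_id=1, lev 2).
Iteration 3: join on id=1 -> Comedy (id 1, parent_id=NULL, lev 3).
Iteration 4: parent_id is NULL; no match; recursion stops.
SUM(lev) = 0 + 1 + 2 + 3 = 6.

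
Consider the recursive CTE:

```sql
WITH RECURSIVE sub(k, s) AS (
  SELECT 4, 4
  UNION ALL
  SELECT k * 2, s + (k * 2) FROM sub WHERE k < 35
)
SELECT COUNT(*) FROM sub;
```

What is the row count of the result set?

5

Base: k=4, s=4.
Iteration 1: 4 < 35 holds -> k = 4 * 2 = 8, s = 4 + 8 = 12.
Iteration 2: 8 < 35 holds -> k = 8 * 2 = 16, s = 12 + 16 = 28.
Iteration 3: 16 < 35 holds -> k = 16 * 2 = 32, s = 28 + 32 = 60.
Iteration 4: 32 < 35 holds -> k = 32 * 2 = 64, s = 60 + 64 = 124.
Iteration 5: 64 < 35 fails; recursion stops.
Total rows emitted: 5.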